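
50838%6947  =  2209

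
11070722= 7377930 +3692792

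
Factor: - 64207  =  -11^1*13^1 * 449^1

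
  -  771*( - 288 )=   222048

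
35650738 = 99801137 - 64150399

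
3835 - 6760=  - 2925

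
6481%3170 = 141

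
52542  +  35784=88326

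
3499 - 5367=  - 1868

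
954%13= 5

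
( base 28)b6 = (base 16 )13a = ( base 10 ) 314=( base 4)10322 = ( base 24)d2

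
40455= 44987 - 4532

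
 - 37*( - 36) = 1332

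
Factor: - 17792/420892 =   -  2^5*757^(  -  1 ) = - 32/757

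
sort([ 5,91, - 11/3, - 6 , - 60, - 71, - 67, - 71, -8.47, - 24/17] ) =[ - 71, - 71, - 67,-60,  -  8.47, - 6, - 11/3, - 24/17, 5,91]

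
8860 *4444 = 39373840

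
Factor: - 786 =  - 2^1*3^1*131^1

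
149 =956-807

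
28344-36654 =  - 8310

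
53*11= 583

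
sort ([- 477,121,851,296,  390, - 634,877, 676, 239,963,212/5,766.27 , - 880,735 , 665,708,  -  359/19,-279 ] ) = [ - 880, -634 ,-477, - 279,-359/19,212/5,121,239,296,390,665,676, 708,735,766.27 , 851,877,963] 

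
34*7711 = 262174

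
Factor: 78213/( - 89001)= -3^( - 1 )*11^( - 1) * 29^1  =  - 29/33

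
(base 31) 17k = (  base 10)1198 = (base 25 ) 1mn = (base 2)10010101110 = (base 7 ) 3331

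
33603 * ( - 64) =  - 2150592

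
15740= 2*7870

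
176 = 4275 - 4099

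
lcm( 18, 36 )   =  36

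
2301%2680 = 2301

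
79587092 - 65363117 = 14223975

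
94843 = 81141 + 13702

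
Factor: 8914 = 2^1*4457^1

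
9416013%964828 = 732561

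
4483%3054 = 1429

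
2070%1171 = 899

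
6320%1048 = 32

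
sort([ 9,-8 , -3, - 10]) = [ - 10,- 8, - 3, 9]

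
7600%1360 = 800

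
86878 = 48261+38617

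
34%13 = 8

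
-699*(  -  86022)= 60129378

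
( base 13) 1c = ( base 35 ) P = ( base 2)11001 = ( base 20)15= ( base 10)25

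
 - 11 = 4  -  15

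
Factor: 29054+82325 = 111379=127^1*877^1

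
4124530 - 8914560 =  - 4790030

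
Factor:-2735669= - 37^1 * 107^1*691^1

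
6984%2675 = 1634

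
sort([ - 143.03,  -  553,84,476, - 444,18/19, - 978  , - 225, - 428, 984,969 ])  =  [ - 978,  -  553, - 444,-428, - 225,  -  143.03 , 18/19 , 84,476, 969, 984 ]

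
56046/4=14011 + 1/2= 14011.50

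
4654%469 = 433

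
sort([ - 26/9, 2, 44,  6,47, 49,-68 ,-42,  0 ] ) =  [-68, - 42, - 26/9 , 0, 2, 6, 44, 47, 49 ] 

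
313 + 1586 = 1899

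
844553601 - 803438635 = 41114966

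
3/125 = 3/125 =0.02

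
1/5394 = 1/5394 = 0.00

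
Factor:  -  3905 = -5^1*11^1*71^1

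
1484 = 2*742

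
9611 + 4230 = 13841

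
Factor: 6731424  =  2^5 * 3^4*7^2 * 53^1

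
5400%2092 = 1216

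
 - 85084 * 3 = - 255252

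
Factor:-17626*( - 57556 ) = 2^3 * 7^1 * 1259^1*14389^1 = 1014482056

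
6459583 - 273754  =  6185829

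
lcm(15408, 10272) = 30816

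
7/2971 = 7/2971 = 0.00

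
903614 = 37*24422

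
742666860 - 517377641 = 225289219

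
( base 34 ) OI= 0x342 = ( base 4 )31002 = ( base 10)834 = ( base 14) 438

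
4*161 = 644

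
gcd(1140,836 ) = 76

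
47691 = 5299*9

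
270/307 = 270/307 =0.88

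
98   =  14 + 84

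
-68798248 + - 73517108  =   - 142315356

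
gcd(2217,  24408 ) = 3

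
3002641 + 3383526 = 6386167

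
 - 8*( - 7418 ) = 59344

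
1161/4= 290 + 1/4=290.25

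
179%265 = 179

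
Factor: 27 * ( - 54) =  - 1458 = -  2^1*3^6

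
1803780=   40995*44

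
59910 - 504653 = - 444743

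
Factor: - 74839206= - 2^1*3^1*13^1*959477^1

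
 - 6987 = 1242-8229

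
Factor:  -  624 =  - 2^4 * 3^1 *13^1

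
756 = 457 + 299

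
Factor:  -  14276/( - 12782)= 2^1*7^( - 1)*11^(-1) * 43^1= 86/77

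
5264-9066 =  - 3802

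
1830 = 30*61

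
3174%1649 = 1525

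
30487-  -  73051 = 103538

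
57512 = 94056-36544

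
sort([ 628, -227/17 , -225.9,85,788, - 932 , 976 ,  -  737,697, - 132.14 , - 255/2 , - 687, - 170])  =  [ - 932 , - 737, -687 ,- 225.9, - 170,  -  132.14 , - 255/2,-227/17  ,  85, 628, 697,  788,  976 ] 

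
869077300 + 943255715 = 1812333015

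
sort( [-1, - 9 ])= [ - 9, - 1]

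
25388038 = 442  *57439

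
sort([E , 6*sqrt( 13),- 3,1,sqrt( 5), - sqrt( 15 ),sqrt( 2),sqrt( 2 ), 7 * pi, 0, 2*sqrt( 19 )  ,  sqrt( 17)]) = [ - sqrt (15 ), - 3, 0,  1 , sqrt( 2 ),  sqrt( 2),sqrt ( 5), E,sqrt( 17 ),2 * sqrt(19),6*sqrt( 13 ), 7*pi ] 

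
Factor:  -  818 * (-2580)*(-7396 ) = - 15608814240 = -2^5*3^1*5^1*43^3 * 409^1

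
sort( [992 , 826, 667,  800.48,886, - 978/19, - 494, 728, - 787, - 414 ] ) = [ - 787, - 494, - 414, - 978/19,667,728 , 800.48 , 826 , 886 , 992]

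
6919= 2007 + 4912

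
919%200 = 119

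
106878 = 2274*47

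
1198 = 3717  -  2519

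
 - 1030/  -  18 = 515/9 = 57.22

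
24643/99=248+ 91/99 = 248.92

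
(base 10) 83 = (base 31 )2l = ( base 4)1103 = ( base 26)35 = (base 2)1010011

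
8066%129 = 68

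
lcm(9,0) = 0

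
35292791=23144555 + 12148236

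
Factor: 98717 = 98717^1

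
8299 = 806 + 7493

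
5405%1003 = 390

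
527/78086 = 527/78086  =  0.01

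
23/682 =23/682 = 0.03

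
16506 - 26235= - 9729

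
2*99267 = 198534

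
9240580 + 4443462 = 13684042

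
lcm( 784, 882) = 7056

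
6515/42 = 6515/42= 155.12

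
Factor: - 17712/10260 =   -  164/95 = - 2^2* 5^( - 1 ) * 19^ ( - 1 ) * 41^1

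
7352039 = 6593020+759019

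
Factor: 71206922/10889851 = 2^1*7^( - 1)*1555693^(-1)*35603461^1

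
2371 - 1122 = 1249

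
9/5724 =1/636=0.00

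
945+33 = 978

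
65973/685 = 65973/685 = 96.31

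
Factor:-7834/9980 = - 3917/4990 = - 2^(- 1)*5^( - 1) *499^(  -  1)*3917^1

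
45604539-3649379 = 41955160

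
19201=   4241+14960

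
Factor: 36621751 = 29^1*1262819^1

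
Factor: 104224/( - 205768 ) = -13028/25721 = - 2^2*17^( - 2) * 89^( - 1 ) * 3257^1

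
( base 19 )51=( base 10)96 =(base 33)2u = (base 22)48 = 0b1100000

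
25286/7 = 3612 + 2/7 =3612.29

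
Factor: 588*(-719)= - 2^2 * 3^1*7^2* 719^1 = - 422772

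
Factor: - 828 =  - 2^2*3^2 * 23^1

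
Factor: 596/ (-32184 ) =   -  2^( - 1 )*3^( - 3 )=-  1/54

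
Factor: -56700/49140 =- 3^1*5^1*13^( - 1 ) = - 15/13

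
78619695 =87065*903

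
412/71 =412/71 = 5.80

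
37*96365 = 3565505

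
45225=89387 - 44162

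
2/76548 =1/38274=   0.00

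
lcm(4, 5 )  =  20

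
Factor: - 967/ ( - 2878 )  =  2^( - 1)*967^1*1439^(-1)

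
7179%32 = 11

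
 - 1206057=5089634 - 6295691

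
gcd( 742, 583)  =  53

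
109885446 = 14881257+95004189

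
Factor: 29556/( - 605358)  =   - 2^1*13^( - 2)*199^( - 1)*821^1 = - 1642/33631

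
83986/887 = 94 + 608/887 = 94.69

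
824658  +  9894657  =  10719315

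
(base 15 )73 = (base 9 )130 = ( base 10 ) 108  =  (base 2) 1101100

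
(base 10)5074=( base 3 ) 20221221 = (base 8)11722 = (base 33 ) 4lp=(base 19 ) E11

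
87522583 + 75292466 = 162815049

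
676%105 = 46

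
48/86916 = 4/7243= 0.00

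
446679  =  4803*93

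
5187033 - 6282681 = - 1095648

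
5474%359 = 89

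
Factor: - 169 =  - 13^2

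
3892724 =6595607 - 2702883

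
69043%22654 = 1081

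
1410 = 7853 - 6443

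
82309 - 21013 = 61296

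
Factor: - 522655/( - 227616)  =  2^( - 5)*3^( - 1)*5^1*7^1*109^1 * 137^1 * 2371^( - 1 ) 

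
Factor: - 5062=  - 2^1*2531^1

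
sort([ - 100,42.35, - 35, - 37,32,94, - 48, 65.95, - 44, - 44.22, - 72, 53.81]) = [ - 100, - 72, - 48, - 44.22, - 44, - 37, - 35,32, 42.35 , 53.81, 65.95, 94]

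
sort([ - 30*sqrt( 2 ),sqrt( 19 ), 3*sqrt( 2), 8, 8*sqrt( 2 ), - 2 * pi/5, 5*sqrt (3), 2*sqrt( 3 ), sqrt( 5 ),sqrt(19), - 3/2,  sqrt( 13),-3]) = [ - 30*sqrt( 2), - 3, - 3/2, - 2*pi/5, sqrt( 5 ), 2 * sqrt(3 ), sqrt( 13), 3*sqrt( 2),sqrt(19),  sqrt(19), 8, 5*sqrt( 3), 8*sqrt( 2)]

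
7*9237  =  64659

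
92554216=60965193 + 31589023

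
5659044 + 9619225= 15278269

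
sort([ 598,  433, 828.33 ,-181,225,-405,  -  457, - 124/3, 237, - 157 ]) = [-457, - 405,-181, - 157,-124/3,  225, 237, 433, 598,828.33]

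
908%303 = 302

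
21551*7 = 150857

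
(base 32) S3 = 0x383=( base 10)899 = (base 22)1ij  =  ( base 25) 1AO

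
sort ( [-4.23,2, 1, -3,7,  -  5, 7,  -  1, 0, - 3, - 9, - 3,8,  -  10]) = [ - 10, - 9 , - 5, - 4.23, - 3,-3,  -  3,-1, 0 , 1, 2, 7, 7,  8]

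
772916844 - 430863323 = 342053521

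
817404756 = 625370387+192034369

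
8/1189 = 8/1189 = 0.01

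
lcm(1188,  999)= 43956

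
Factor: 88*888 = 2^6*3^1*11^1 * 37^1  =  78144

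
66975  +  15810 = 82785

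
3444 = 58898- 55454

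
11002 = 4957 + 6045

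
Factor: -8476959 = - 3^1*  37^1*  76369^1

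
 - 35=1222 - 1257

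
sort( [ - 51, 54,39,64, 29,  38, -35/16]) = [ - 51, - 35/16 , 29 , 38, 39,54,64 ]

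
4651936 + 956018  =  5607954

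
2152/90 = 23 + 41/45 =23.91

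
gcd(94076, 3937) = 1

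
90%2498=90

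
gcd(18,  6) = 6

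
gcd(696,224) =8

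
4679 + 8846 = 13525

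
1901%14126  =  1901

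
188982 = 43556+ 145426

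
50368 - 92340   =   - 41972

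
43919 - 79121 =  - 35202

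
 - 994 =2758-3752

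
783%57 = 42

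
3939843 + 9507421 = 13447264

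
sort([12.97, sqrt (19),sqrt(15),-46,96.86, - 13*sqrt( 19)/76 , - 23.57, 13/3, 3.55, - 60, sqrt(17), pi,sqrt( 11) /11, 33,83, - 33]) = [ - 60,-46,-33, - 23.57, - 13*sqrt(19) /76, sqrt ( 11) /11, pi, 3.55, sqrt(15), sqrt (17),13/3, sqrt( 19 ), 12.97  ,  33, 83, 96.86]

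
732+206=938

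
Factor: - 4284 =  - 2^2*3^2*7^1*17^1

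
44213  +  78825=123038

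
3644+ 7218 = 10862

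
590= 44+546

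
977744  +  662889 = 1640633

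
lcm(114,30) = 570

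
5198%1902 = 1394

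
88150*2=176300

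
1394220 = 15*92948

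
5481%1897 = 1687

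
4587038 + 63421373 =68008411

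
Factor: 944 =2^4*59^1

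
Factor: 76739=13^1*5903^1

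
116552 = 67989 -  - 48563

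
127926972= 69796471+58130501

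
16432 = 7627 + 8805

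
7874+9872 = 17746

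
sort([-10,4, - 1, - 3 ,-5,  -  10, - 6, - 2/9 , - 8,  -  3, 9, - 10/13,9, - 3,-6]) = [ - 10,-10,-8, - 6, - 6, - 5, - 3,  -  3,-3,-1, - 10/13, - 2/9, 4, 9, 9 ]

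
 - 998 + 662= -336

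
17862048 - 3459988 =14402060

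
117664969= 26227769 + 91437200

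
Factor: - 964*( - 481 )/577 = 2^2*13^1*37^1*241^1*577^( - 1) = 463684/577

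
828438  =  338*2451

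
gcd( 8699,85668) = 1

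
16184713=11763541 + 4421172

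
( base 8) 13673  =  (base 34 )58n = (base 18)10D9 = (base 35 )4XK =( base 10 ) 6075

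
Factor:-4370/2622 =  - 3^( - 1)* 5^1  =  - 5/3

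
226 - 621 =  - 395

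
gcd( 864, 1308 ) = 12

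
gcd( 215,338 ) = 1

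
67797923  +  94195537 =161993460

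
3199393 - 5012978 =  - 1813585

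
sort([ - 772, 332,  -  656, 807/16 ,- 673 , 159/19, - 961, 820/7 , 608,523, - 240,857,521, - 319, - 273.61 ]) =[ - 961, - 772,  -  673 , - 656, - 319, - 273.61, - 240, 159/19, 807/16, 820/7, 332,521 , 523,  608, 857 ]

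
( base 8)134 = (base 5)332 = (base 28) 38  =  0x5c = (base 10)92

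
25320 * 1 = 25320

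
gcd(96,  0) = 96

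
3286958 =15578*211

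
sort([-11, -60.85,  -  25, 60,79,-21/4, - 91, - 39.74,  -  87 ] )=[- 91, - 87, - 60.85, - 39.74,-25  ,-11 , - 21/4, 60, 79 ]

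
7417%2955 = 1507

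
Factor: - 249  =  -3^1*83^1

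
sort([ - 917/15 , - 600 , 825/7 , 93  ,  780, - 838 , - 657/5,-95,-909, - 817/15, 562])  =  [ - 909,-838, - 600, - 657/5, - 95, - 917/15, - 817/15 , 93,  825/7,562,  780]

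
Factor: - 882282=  - 2^1*3^1*147047^1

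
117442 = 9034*13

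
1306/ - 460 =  - 653/230 = -2.84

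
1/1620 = 1/1620 = 0.00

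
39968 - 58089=  -  18121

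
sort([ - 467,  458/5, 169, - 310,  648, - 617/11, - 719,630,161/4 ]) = [ - 719, - 467, - 310,-617/11, 161/4, 458/5 , 169, 630,648]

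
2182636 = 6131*356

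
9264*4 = 37056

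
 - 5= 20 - 25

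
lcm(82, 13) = 1066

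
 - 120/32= - 4 + 1/4 = - 3.75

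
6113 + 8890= 15003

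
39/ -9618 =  - 1 + 3193/3206 = - 0.00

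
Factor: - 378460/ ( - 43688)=2^( - 1) * 5^1*43^( - 1)*149^1 = 745/86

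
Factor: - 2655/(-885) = 3  =  3^1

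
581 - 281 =300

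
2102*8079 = 16982058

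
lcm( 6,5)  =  30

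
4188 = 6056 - 1868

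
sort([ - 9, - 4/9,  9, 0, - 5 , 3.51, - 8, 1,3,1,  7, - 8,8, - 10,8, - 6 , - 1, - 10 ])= [ - 10, - 10 , - 9, - 8,-8, - 6,-5,  -  1,-4/9,0,1,1,3, 3.51, 7,8,8,9 ] 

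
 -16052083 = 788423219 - 804475302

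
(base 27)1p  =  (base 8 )64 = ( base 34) 1i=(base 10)52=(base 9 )57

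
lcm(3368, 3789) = 30312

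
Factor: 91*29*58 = 153062 = 2^1*7^1*13^1 * 29^2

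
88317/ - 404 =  - 219 + 159/404 = - 218.61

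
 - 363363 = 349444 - 712807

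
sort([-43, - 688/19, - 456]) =[ - 456,-43, - 688/19] 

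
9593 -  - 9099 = 18692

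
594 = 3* 198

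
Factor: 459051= 3^1*17^1*9001^1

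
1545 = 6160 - 4615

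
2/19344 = 1/9672=0.00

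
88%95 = 88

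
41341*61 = 2521801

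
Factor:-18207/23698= - 2^( - 1)* 3^2*7^1*41^( -1 ) = - 63/82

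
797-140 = 657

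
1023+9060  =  10083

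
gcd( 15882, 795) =3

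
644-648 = -4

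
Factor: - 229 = - 229^1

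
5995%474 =307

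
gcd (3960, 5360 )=40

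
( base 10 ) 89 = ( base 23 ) 3k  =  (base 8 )131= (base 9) 108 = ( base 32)2P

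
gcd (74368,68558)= 1162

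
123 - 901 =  - 778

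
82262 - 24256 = 58006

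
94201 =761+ 93440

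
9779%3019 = 722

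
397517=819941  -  422424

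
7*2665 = 18655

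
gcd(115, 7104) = 1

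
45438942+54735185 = 100174127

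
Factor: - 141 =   -  3^1*47^1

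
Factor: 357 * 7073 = 3^1*7^1 * 11^1 * 17^1*643^1 = 2525061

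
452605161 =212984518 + 239620643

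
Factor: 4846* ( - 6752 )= - 32720192 = - 2^6*211^1 * 2423^1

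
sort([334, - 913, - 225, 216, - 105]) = [ - 913, - 225, - 105, 216, 334]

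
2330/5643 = 2330/5643 = 0.41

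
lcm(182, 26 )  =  182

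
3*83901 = 251703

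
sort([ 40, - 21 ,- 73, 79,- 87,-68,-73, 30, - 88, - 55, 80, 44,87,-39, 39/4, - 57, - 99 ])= [ - 99, - 88,-87,-73, - 73,-68, - 57, - 55, - 39, - 21,39/4, 30, 40,44,79, 80,  87 ]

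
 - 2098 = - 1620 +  - 478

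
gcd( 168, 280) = 56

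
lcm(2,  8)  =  8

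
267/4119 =89/1373 = 0.06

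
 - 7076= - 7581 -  - 505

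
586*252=147672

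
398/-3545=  - 1  +  3147/3545 =-0.11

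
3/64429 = 3/64429 = 0.00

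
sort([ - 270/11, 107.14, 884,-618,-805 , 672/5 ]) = [ - 805, - 618, - 270/11,107.14, 672/5,884 ] 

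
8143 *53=431579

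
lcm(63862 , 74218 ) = 2746066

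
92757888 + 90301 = 92848189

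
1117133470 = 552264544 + 564868926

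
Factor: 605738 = 2^1*7^3*883^1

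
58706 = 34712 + 23994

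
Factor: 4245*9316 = 39546420 = 2^2*3^1*5^1 * 17^1*137^1*283^1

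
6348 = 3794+2554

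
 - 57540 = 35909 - 93449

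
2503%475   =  128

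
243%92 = 59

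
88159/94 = 937 + 81/94 =937.86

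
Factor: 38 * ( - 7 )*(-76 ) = 20216 = 2^3*7^1*19^2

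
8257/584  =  8257/584 = 14.14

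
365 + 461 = 826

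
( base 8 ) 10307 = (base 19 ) bh1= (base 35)3HP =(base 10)4295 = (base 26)695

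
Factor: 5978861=7^1*854123^1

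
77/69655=77/69655 = 0.00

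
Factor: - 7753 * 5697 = -44168841 = -  3^3*211^1 * 7753^1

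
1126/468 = 563/234 = 2.41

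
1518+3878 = 5396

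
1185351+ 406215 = 1591566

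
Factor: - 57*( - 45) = 2565 = 3^3*5^1*19^1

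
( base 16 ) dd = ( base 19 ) bc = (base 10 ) 221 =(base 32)6T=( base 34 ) 6h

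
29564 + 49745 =79309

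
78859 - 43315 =35544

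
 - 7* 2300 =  - 16100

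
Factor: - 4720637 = - 4720637^1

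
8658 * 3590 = 31082220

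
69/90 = 23/30 = 0.77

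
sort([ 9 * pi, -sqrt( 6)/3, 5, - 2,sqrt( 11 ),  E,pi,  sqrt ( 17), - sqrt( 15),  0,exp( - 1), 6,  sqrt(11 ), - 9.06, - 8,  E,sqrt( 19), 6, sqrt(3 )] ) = [ - 9.06,- 8, - sqrt( 15) ,-2, - sqrt(6)/3,0,  exp(  -  1),  sqrt( 3 ), E,E,pi,sqrt ( 11), sqrt (11),sqrt(17),sqrt(19),5, 6,6, 9 * pi]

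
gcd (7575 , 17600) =25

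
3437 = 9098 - 5661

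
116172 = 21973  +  94199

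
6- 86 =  - 80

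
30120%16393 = 13727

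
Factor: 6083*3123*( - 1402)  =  -26634087018 = -2^1*3^2*7^1*11^1*79^1* 347^1*701^1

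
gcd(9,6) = 3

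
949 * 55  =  52195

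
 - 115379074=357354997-472734071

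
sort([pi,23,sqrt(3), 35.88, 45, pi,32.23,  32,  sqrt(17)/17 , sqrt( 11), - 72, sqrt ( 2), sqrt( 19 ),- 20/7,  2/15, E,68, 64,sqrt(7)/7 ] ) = [ - 72,- 20/7,2/15,  sqrt(17 ) /17,  sqrt( 7) /7,sqrt( 2 ), sqrt ( 3),E, pi, pi , sqrt (11),  sqrt(19),23, 32,32.23,  35.88,  45, 64,68 ]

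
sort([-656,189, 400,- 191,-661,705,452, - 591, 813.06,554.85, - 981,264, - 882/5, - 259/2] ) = [ - 981, - 661, - 656,-591,- 191 , - 882/5, - 259/2, 189,  264, 400 , 452, 554.85,705,813.06 ] 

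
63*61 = 3843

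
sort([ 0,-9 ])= [  -  9,0]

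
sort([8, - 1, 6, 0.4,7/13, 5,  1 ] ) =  [ - 1,0.4, 7/13 , 1, 5, 6, 8]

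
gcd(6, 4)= 2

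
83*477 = 39591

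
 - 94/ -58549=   94/58549 = 0.00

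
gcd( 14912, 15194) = 2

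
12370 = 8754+3616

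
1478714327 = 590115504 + 888598823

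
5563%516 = 403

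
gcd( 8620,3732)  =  4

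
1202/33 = 36+14/33 = 36.42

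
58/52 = 1 + 3/26 =1.12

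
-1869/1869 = -1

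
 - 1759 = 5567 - 7326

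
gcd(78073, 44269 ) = 1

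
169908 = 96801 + 73107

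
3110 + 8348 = 11458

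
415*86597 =35937755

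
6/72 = 1/12 = 0.08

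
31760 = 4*7940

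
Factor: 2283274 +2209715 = 4492989 = 3^4 *55469^1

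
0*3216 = 0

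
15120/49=2160/7  =  308.57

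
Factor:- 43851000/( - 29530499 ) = 2^3*3^1 * 5^3*47^1*311^1*29530499^(- 1)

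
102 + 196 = 298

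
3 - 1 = 2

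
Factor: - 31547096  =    -  2^3*7^1*73^1*7717^1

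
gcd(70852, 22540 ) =4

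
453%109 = 17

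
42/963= 14/321 = 0.04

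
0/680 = 0 = 0.00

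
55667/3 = 18555 + 2/3 = 18555.67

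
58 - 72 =- 14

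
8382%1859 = 946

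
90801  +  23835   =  114636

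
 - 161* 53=-8533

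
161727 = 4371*37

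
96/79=1+17/79 = 1.22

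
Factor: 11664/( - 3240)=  - 2^1* 3^2*5^( - 1) = - 18/5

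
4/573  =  4/573 = 0.01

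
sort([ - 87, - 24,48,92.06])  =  [ - 87, - 24,48, 92.06 ] 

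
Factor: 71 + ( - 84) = -13^1 = -13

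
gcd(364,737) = 1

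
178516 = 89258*2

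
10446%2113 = 1994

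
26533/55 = 26533/55  =  482.42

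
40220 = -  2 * (  -  20110)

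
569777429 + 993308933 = 1563086362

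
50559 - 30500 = 20059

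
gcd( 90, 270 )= 90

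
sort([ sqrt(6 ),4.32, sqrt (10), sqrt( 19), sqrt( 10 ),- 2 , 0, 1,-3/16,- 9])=[-9 ,- 2,-3/16, 0, 1,sqrt( 6 ),sqrt( 10),sqrt( 10),4.32,sqrt( 19)]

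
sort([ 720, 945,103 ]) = [103,720, 945] 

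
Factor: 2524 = 2^2*631^1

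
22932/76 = 301+14/19=301.74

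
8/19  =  8/19 = 0.42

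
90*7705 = 693450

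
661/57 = 11  +  34/57 = 11.60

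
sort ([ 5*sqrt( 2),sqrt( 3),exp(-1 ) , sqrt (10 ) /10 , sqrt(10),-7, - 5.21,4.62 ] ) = [ - 7, - 5.21,sqrt(10)/10, exp(-1),sqrt(3),sqrt( 10 ),4.62,5 * sqrt( 2 ) ] 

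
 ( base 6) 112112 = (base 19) 178A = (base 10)9548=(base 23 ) i13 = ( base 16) 254c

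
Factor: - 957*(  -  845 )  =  3^1 *5^1* 11^1*13^2*29^1 =808665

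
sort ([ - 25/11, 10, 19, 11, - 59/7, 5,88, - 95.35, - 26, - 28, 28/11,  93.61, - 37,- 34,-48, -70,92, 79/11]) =[ - 95.35, - 70, - 48, - 37, - 34, - 28, - 26, - 59/7 , - 25/11,  28/11, 5, 79/11,  10  ,  11,19,88,92, 93.61 ]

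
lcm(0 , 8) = 0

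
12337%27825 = 12337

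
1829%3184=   1829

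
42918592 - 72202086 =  - 29283494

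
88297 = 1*88297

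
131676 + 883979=1015655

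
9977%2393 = 405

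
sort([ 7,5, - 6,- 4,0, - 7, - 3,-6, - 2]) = [ - 7, - 6 , -6, - 4, - 3,-2, 0, 5,7 ]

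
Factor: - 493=-17^1*29^1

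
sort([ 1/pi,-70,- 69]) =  [ -70, - 69,1/pi]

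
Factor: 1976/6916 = 2/7 = 2^1*7^ ( - 1 )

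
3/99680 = 3/99680 = 0.00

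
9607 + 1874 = 11481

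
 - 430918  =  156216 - 587134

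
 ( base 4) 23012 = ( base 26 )118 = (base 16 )2C6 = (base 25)13a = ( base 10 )710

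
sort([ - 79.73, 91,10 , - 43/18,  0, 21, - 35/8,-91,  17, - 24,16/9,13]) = [ - 91, - 79.73, - 24, - 35/8, - 43/18,0,16/9, 10,13,17,21,91]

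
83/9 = 9 + 2/9 = 9.22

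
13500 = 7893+5607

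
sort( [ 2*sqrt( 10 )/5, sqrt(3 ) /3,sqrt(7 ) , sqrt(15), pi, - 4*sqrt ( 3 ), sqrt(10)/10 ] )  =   [ - 4*sqrt(3), sqrt (10 )/10,sqrt ( 3)/3, 2*sqrt( 10) /5,  sqrt( 7), pi,sqrt( 15)]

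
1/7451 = 1/7451   =  0.00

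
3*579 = 1737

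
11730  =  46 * 255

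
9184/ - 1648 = -6 + 44/103 = - 5.57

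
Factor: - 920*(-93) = 85560 = 2^3*3^1*5^1*23^1*31^1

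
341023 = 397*859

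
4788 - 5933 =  - 1145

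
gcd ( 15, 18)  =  3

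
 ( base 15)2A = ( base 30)1a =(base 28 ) 1c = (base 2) 101000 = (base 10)40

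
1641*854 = 1401414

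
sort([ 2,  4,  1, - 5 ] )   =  [ - 5, 1,2,4]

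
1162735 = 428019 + 734716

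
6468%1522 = 380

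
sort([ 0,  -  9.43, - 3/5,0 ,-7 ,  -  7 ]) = [ - 9.43, - 7,-7, - 3/5, 0,0]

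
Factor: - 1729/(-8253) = 3^( - 2 )*13^1*19^1*131^(  -  1) = 247/1179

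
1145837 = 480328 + 665509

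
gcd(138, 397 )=1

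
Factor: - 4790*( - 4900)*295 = 2^3*5^4* 7^2*59^1*479^1 =6923945000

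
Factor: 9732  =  2^2*3^1*811^1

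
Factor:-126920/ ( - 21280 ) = 167/28 =2^( - 2)  *  7^( -1 )*167^1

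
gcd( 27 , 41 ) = 1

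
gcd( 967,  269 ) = 1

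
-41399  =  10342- 51741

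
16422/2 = 8211 = 8211.00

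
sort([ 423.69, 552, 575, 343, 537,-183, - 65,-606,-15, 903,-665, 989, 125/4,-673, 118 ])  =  [ - 673,-665 ,-606,  -  183,  -  65, - 15, 125/4, 118, 343, 423.69,  537, 552, 575,  903, 989]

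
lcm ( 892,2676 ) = 2676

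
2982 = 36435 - 33453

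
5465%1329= 149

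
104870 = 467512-362642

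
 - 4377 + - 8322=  - 12699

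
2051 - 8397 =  -6346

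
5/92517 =5/92517 = 0.00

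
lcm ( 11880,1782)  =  35640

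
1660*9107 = 15117620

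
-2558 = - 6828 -  -  4270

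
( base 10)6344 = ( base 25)a3j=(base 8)14310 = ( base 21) E82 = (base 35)569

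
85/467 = 85/467 = 0.18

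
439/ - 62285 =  - 1+61846/62285 =-0.01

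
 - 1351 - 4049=-5400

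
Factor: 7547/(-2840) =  - 2^( - 3)*5^(- 1 )*71^( - 1)*7547^1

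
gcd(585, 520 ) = 65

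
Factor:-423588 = - 2^2 *3^1*11^1 * 3209^1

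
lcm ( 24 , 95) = 2280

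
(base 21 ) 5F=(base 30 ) 40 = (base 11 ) AA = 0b1111000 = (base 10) 120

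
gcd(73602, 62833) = 1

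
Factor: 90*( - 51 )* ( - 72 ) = 2^4*3^5*5^1*17^1= 330480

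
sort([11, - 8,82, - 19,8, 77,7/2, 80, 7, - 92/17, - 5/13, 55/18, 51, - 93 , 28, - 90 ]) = [ - 93,  -  90,-19,-8, - 92/17,  -  5/13, 55/18, 7/2,7, 8,  11, 28, 51, 77, 80,82 ] 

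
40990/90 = 4099/9 =455.44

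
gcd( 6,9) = 3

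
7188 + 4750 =11938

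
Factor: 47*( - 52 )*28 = - 68432 = - 2^4*7^1 * 13^1 * 47^1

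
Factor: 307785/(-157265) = -867/443 = - 3^1*17^2*443^( - 1)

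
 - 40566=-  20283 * 2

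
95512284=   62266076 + 33246208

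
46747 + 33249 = 79996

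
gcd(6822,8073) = 9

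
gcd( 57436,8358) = 2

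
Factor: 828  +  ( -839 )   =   - 11^1=-  11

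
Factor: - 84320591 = -84320591^1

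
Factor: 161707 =7^1*13^1*1777^1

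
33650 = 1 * 33650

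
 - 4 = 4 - 8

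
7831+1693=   9524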